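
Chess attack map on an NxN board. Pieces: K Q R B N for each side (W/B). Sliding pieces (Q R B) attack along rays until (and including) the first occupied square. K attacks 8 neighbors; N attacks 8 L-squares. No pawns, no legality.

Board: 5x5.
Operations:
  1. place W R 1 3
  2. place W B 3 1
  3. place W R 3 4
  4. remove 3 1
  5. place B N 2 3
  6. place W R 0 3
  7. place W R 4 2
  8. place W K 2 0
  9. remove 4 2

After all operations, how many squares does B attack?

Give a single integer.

Answer: 6

Derivation:
Op 1: place WR@(1,3)
Op 2: place WB@(3,1)
Op 3: place WR@(3,4)
Op 4: remove (3,1)
Op 5: place BN@(2,3)
Op 6: place WR@(0,3)
Op 7: place WR@(4,2)
Op 8: place WK@(2,0)
Op 9: remove (4,2)
Per-piece attacks for B:
  BN@(2,3): attacks (4,4) (0,4) (3,1) (4,2) (1,1) (0,2)
Union (6 distinct): (0,2) (0,4) (1,1) (3,1) (4,2) (4,4)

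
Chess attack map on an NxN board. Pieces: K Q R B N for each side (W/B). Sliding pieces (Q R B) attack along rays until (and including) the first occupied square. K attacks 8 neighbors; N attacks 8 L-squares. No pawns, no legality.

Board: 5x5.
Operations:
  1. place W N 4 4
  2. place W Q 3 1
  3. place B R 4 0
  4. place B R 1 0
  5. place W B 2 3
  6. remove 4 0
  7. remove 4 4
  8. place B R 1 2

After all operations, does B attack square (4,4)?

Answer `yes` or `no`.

Op 1: place WN@(4,4)
Op 2: place WQ@(3,1)
Op 3: place BR@(4,0)
Op 4: place BR@(1,0)
Op 5: place WB@(2,3)
Op 6: remove (4,0)
Op 7: remove (4,4)
Op 8: place BR@(1,2)
Per-piece attacks for B:
  BR@(1,0): attacks (1,1) (1,2) (2,0) (3,0) (4,0) (0,0) [ray(0,1) blocked at (1,2)]
  BR@(1,2): attacks (1,3) (1,4) (1,1) (1,0) (2,2) (3,2) (4,2) (0,2) [ray(0,-1) blocked at (1,0)]
B attacks (4,4): no

Answer: no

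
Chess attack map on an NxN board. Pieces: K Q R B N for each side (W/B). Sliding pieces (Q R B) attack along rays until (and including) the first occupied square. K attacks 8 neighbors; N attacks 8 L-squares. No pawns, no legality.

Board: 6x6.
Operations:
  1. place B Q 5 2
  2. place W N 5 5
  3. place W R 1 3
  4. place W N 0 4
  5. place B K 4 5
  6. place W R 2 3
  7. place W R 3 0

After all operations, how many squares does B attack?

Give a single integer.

Answer: 17

Derivation:
Op 1: place BQ@(5,2)
Op 2: place WN@(5,5)
Op 3: place WR@(1,3)
Op 4: place WN@(0,4)
Op 5: place BK@(4,5)
Op 6: place WR@(2,3)
Op 7: place WR@(3,0)
Per-piece attacks for B:
  BK@(4,5): attacks (4,4) (5,5) (3,5) (5,4) (3,4)
  BQ@(5,2): attacks (5,3) (5,4) (5,5) (5,1) (5,0) (4,2) (3,2) (2,2) (1,2) (0,2) (4,3) (3,4) (2,5) (4,1) (3,0) [ray(0,1) blocked at (5,5); ray(-1,-1) blocked at (3,0)]
Union (17 distinct): (0,2) (1,2) (2,2) (2,5) (3,0) (3,2) (3,4) (3,5) (4,1) (4,2) (4,3) (4,4) (5,0) (5,1) (5,3) (5,4) (5,5)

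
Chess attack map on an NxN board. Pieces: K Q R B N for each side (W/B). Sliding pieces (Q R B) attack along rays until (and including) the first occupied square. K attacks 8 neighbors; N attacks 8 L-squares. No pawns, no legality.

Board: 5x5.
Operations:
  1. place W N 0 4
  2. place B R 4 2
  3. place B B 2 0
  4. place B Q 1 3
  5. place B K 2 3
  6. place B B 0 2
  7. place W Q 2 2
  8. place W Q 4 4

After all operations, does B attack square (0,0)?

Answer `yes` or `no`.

Op 1: place WN@(0,4)
Op 2: place BR@(4,2)
Op 3: place BB@(2,0)
Op 4: place BQ@(1,3)
Op 5: place BK@(2,3)
Op 6: place BB@(0,2)
Op 7: place WQ@(2,2)
Op 8: place WQ@(4,4)
Per-piece attacks for B:
  BB@(0,2): attacks (1,3) (1,1) (2,0) [ray(1,1) blocked at (1,3); ray(1,-1) blocked at (2,0)]
  BQ@(1,3): attacks (1,4) (1,2) (1,1) (1,0) (2,3) (0,3) (2,4) (2,2) (0,4) (0,2) [ray(1,0) blocked at (2,3); ray(1,-1) blocked at (2,2); ray(-1,1) blocked at (0,4); ray(-1,-1) blocked at (0,2)]
  BB@(2,0): attacks (3,1) (4,2) (1,1) (0,2) [ray(1,1) blocked at (4,2); ray(-1,1) blocked at (0,2)]
  BK@(2,3): attacks (2,4) (2,2) (3,3) (1,3) (3,4) (3,2) (1,4) (1,2)
  BR@(4,2): attacks (4,3) (4,4) (4,1) (4,0) (3,2) (2,2) [ray(0,1) blocked at (4,4); ray(-1,0) blocked at (2,2)]
B attacks (0,0): no

Answer: no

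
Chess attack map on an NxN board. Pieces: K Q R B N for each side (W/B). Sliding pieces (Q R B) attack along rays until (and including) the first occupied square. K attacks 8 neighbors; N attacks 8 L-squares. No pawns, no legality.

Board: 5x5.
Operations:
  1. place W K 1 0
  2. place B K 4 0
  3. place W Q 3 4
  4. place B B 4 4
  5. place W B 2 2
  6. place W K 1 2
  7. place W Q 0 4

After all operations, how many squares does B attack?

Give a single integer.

Op 1: place WK@(1,0)
Op 2: place BK@(4,0)
Op 3: place WQ@(3,4)
Op 4: place BB@(4,4)
Op 5: place WB@(2,2)
Op 6: place WK@(1,2)
Op 7: place WQ@(0,4)
Per-piece attacks for B:
  BK@(4,0): attacks (4,1) (3,0) (3,1)
  BB@(4,4): attacks (3,3) (2,2) [ray(-1,-1) blocked at (2,2)]
Union (5 distinct): (2,2) (3,0) (3,1) (3,3) (4,1)

Answer: 5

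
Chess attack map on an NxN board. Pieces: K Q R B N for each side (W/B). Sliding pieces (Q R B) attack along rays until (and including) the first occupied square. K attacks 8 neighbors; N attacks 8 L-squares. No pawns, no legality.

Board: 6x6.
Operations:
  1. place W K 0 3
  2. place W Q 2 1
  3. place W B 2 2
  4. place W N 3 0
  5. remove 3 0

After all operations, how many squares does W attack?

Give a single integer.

Answer: 23

Derivation:
Op 1: place WK@(0,3)
Op 2: place WQ@(2,1)
Op 3: place WB@(2,2)
Op 4: place WN@(3,0)
Op 5: remove (3,0)
Per-piece attacks for W:
  WK@(0,3): attacks (0,4) (0,2) (1,3) (1,4) (1,2)
  WQ@(2,1): attacks (2,2) (2,0) (3,1) (4,1) (5,1) (1,1) (0,1) (3,2) (4,3) (5,4) (3,0) (1,2) (0,3) (1,0) [ray(0,1) blocked at (2,2); ray(-1,1) blocked at (0,3)]
  WB@(2,2): attacks (3,3) (4,4) (5,5) (3,1) (4,0) (1,3) (0,4) (1,1) (0,0)
Union (23 distinct): (0,0) (0,1) (0,2) (0,3) (0,4) (1,0) (1,1) (1,2) (1,3) (1,4) (2,0) (2,2) (3,0) (3,1) (3,2) (3,3) (4,0) (4,1) (4,3) (4,4) (5,1) (5,4) (5,5)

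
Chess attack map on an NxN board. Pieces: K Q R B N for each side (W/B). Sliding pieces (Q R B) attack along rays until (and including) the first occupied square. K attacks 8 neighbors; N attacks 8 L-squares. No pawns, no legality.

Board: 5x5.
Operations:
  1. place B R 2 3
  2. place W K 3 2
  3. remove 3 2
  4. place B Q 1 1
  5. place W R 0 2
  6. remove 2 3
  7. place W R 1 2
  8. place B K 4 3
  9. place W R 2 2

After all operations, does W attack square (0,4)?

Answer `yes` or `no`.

Op 1: place BR@(2,3)
Op 2: place WK@(3,2)
Op 3: remove (3,2)
Op 4: place BQ@(1,1)
Op 5: place WR@(0,2)
Op 6: remove (2,3)
Op 7: place WR@(1,2)
Op 8: place BK@(4,3)
Op 9: place WR@(2,2)
Per-piece attacks for W:
  WR@(0,2): attacks (0,3) (0,4) (0,1) (0,0) (1,2) [ray(1,0) blocked at (1,2)]
  WR@(1,2): attacks (1,3) (1,4) (1,1) (2,2) (0,2) [ray(0,-1) blocked at (1,1); ray(1,0) blocked at (2,2); ray(-1,0) blocked at (0,2)]
  WR@(2,2): attacks (2,3) (2,4) (2,1) (2,0) (3,2) (4,2) (1,2) [ray(-1,0) blocked at (1,2)]
W attacks (0,4): yes

Answer: yes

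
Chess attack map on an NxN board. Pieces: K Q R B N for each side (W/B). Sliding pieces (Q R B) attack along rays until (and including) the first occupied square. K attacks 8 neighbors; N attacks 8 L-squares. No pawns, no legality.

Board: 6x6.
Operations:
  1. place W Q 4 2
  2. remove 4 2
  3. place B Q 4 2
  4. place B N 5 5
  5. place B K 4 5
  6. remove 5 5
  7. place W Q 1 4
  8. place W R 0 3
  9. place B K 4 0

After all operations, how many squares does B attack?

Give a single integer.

Op 1: place WQ@(4,2)
Op 2: remove (4,2)
Op 3: place BQ@(4,2)
Op 4: place BN@(5,5)
Op 5: place BK@(4,5)
Op 6: remove (5,5)
Op 7: place WQ@(1,4)
Op 8: place WR@(0,3)
Op 9: place BK@(4,0)
Per-piece attacks for B:
  BK@(4,0): attacks (4,1) (5,0) (3,0) (5,1) (3,1)
  BQ@(4,2): attacks (4,3) (4,4) (4,5) (4,1) (4,0) (5,2) (3,2) (2,2) (1,2) (0,2) (5,3) (5,1) (3,3) (2,4) (1,5) (3,1) (2,0) [ray(0,1) blocked at (4,5); ray(0,-1) blocked at (4,0)]
  BK@(4,5): attacks (4,4) (5,5) (3,5) (5,4) (3,4)
Union (23 distinct): (0,2) (1,2) (1,5) (2,0) (2,2) (2,4) (3,0) (3,1) (3,2) (3,3) (3,4) (3,5) (4,0) (4,1) (4,3) (4,4) (4,5) (5,0) (5,1) (5,2) (5,3) (5,4) (5,5)

Answer: 23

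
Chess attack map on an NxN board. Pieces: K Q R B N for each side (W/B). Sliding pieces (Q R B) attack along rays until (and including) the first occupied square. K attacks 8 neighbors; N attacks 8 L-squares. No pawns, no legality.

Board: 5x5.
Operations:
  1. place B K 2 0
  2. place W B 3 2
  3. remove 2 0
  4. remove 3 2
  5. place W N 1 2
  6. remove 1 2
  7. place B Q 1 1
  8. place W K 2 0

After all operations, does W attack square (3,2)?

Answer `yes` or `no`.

Op 1: place BK@(2,0)
Op 2: place WB@(3,2)
Op 3: remove (2,0)
Op 4: remove (3,2)
Op 5: place WN@(1,2)
Op 6: remove (1,2)
Op 7: place BQ@(1,1)
Op 8: place WK@(2,0)
Per-piece attacks for W:
  WK@(2,0): attacks (2,1) (3,0) (1,0) (3,1) (1,1)
W attacks (3,2): no

Answer: no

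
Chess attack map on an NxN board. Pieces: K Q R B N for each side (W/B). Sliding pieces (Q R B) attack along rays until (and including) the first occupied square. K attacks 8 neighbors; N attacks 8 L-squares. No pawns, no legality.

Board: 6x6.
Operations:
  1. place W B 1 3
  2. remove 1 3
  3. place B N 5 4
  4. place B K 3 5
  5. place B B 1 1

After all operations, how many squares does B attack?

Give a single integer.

Op 1: place WB@(1,3)
Op 2: remove (1,3)
Op 3: place BN@(5,4)
Op 4: place BK@(3,5)
Op 5: place BB@(1,1)
Per-piece attacks for B:
  BB@(1,1): attacks (2,2) (3,3) (4,4) (5,5) (2,0) (0,2) (0,0)
  BK@(3,5): attacks (3,4) (4,5) (2,5) (4,4) (2,4)
  BN@(5,4): attacks (3,5) (4,2) (3,3)
Union (13 distinct): (0,0) (0,2) (2,0) (2,2) (2,4) (2,5) (3,3) (3,4) (3,5) (4,2) (4,4) (4,5) (5,5)

Answer: 13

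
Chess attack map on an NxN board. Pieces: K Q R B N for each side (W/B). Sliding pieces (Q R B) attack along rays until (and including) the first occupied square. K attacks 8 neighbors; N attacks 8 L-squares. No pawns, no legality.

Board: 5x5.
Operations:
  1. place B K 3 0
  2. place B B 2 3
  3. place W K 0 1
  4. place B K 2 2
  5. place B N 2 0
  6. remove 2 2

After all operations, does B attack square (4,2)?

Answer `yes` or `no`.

Op 1: place BK@(3,0)
Op 2: place BB@(2,3)
Op 3: place WK@(0,1)
Op 4: place BK@(2,2)
Op 5: place BN@(2,0)
Op 6: remove (2,2)
Per-piece attacks for B:
  BN@(2,0): attacks (3,2) (4,1) (1,2) (0,1)
  BB@(2,3): attacks (3,4) (3,2) (4,1) (1,4) (1,2) (0,1) [ray(-1,-1) blocked at (0,1)]
  BK@(3,0): attacks (3,1) (4,0) (2,0) (4,1) (2,1)
B attacks (4,2): no

Answer: no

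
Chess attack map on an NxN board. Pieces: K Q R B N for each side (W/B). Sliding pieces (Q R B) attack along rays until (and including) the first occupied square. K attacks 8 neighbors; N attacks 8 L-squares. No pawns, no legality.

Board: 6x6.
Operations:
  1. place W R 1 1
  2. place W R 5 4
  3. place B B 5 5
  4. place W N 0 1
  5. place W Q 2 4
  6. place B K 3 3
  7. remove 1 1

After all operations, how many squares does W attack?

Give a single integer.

Answer: 21

Derivation:
Op 1: place WR@(1,1)
Op 2: place WR@(5,4)
Op 3: place BB@(5,5)
Op 4: place WN@(0,1)
Op 5: place WQ@(2,4)
Op 6: place BK@(3,3)
Op 7: remove (1,1)
Per-piece attacks for W:
  WN@(0,1): attacks (1,3) (2,2) (2,0)
  WQ@(2,4): attacks (2,5) (2,3) (2,2) (2,1) (2,0) (3,4) (4,4) (5,4) (1,4) (0,4) (3,5) (3,3) (1,5) (1,3) (0,2) [ray(1,0) blocked at (5,4); ray(1,-1) blocked at (3,3)]
  WR@(5,4): attacks (5,5) (5,3) (5,2) (5,1) (5,0) (4,4) (3,4) (2,4) [ray(0,1) blocked at (5,5); ray(-1,0) blocked at (2,4)]
Union (21 distinct): (0,2) (0,4) (1,3) (1,4) (1,5) (2,0) (2,1) (2,2) (2,3) (2,4) (2,5) (3,3) (3,4) (3,5) (4,4) (5,0) (5,1) (5,2) (5,3) (5,4) (5,5)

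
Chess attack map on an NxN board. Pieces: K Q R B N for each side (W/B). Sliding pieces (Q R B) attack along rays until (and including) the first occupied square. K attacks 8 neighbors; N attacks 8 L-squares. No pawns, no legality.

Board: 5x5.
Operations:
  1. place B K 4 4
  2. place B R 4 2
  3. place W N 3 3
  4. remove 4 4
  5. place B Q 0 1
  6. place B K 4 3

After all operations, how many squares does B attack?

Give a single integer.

Answer: 19

Derivation:
Op 1: place BK@(4,4)
Op 2: place BR@(4,2)
Op 3: place WN@(3,3)
Op 4: remove (4,4)
Op 5: place BQ@(0,1)
Op 6: place BK@(4,3)
Per-piece attacks for B:
  BQ@(0,1): attacks (0,2) (0,3) (0,4) (0,0) (1,1) (2,1) (3,1) (4,1) (1,2) (2,3) (3,4) (1,0)
  BR@(4,2): attacks (4,3) (4,1) (4,0) (3,2) (2,2) (1,2) (0,2) [ray(0,1) blocked at (4,3)]
  BK@(4,3): attacks (4,4) (4,2) (3,3) (3,4) (3,2)
Union (19 distinct): (0,0) (0,2) (0,3) (0,4) (1,0) (1,1) (1,2) (2,1) (2,2) (2,3) (3,1) (3,2) (3,3) (3,4) (4,0) (4,1) (4,2) (4,3) (4,4)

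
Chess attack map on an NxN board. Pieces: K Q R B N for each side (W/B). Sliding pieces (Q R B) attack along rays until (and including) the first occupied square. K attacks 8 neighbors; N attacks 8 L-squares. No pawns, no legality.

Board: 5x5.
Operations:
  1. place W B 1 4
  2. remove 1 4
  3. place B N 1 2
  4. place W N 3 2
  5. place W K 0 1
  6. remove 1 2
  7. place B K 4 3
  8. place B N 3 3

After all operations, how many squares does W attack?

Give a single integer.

Answer: 10

Derivation:
Op 1: place WB@(1,4)
Op 2: remove (1,4)
Op 3: place BN@(1,2)
Op 4: place WN@(3,2)
Op 5: place WK@(0,1)
Op 6: remove (1,2)
Op 7: place BK@(4,3)
Op 8: place BN@(3,3)
Per-piece attacks for W:
  WK@(0,1): attacks (0,2) (0,0) (1,1) (1,2) (1,0)
  WN@(3,2): attacks (4,4) (2,4) (1,3) (4,0) (2,0) (1,1)
Union (10 distinct): (0,0) (0,2) (1,0) (1,1) (1,2) (1,3) (2,0) (2,4) (4,0) (4,4)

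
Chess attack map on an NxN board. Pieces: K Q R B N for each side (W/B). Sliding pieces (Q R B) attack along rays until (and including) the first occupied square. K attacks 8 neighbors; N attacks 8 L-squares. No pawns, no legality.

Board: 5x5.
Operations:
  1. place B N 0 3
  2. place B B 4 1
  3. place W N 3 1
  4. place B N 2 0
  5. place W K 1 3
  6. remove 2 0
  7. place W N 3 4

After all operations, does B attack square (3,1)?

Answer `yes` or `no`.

Answer: no

Derivation:
Op 1: place BN@(0,3)
Op 2: place BB@(4,1)
Op 3: place WN@(3,1)
Op 4: place BN@(2,0)
Op 5: place WK@(1,3)
Op 6: remove (2,0)
Op 7: place WN@(3,4)
Per-piece attacks for B:
  BN@(0,3): attacks (2,4) (1,1) (2,2)
  BB@(4,1): attacks (3,2) (2,3) (1,4) (3,0)
B attacks (3,1): no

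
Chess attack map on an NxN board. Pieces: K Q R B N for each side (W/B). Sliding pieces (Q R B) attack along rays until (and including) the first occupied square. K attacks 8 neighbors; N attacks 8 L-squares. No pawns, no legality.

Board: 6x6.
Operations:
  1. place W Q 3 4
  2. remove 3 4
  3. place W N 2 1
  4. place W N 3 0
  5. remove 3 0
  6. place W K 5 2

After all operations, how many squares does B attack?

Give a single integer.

Answer: 0

Derivation:
Op 1: place WQ@(3,4)
Op 2: remove (3,4)
Op 3: place WN@(2,1)
Op 4: place WN@(3,0)
Op 5: remove (3,0)
Op 6: place WK@(5,2)
Per-piece attacks for B:
Union (0 distinct): (none)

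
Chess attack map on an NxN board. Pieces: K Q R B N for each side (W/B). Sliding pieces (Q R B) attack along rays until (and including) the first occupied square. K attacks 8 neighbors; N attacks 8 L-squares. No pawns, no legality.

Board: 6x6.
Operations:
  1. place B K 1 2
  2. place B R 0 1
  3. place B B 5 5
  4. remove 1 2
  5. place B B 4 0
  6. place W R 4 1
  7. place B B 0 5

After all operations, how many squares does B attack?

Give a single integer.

Op 1: place BK@(1,2)
Op 2: place BR@(0,1)
Op 3: place BB@(5,5)
Op 4: remove (1,2)
Op 5: place BB@(4,0)
Op 6: place WR@(4,1)
Op 7: place BB@(0,5)
Per-piece attacks for B:
  BR@(0,1): attacks (0,2) (0,3) (0,4) (0,5) (0,0) (1,1) (2,1) (3,1) (4,1) [ray(0,1) blocked at (0,5); ray(1,0) blocked at (4,1)]
  BB@(0,5): attacks (1,4) (2,3) (3,2) (4,1) [ray(1,-1) blocked at (4,1)]
  BB@(4,0): attacks (5,1) (3,1) (2,2) (1,3) (0,4)
  BB@(5,5): attacks (4,4) (3,3) (2,2) (1,1) (0,0)
Union (17 distinct): (0,0) (0,2) (0,3) (0,4) (0,5) (1,1) (1,3) (1,4) (2,1) (2,2) (2,3) (3,1) (3,2) (3,3) (4,1) (4,4) (5,1)

Answer: 17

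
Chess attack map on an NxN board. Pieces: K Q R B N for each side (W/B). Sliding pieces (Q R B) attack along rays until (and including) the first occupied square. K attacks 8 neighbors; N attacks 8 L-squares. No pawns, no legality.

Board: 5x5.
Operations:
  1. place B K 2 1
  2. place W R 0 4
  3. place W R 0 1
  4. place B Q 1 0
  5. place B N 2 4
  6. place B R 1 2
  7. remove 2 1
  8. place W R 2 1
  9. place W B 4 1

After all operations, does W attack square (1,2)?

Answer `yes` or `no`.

Op 1: place BK@(2,1)
Op 2: place WR@(0,4)
Op 3: place WR@(0,1)
Op 4: place BQ@(1,0)
Op 5: place BN@(2,4)
Op 6: place BR@(1,2)
Op 7: remove (2,1)
Op 8: place WR@(2,1)
Op 9: place WB@(4,1)
Per-piece attacks for W:
  WR@(0,1): attacks (0,2) (0,3) (0,4) (0,0) (1,1) (2,1) [ray(0,1) blocked at (0,4); ray(1,0) blocked at (2,1)]
  WR@(0,4): attacks (0,3) (0,2) (0,1) (1,4) (2,4) [ray(0,-1) blocked at (0,1); ray(1,0) blocked at (2,4)]
  WR@(2,1): attacks (2,2) (2,3) (2,4) (2,0) (3,1) (4,1) (1,1) (0,1) [ray(0,1) blocked at (2,4); ray(1,0) blocked at (4,1); ray(-1,0) blocked at (0,1)]
  WB@(4,1): attacks (3,2) (2,3) (1,4) (3,0)
W attacks (1,2): no

Answer: no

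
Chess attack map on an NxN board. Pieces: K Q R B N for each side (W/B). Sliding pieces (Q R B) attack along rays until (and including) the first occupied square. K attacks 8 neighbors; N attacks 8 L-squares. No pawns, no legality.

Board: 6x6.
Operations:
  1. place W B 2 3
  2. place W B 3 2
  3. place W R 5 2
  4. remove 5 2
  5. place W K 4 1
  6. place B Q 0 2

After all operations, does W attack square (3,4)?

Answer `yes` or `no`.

Answer: yes

Derivation:
Op 1: place WB@(2,3)
Op 2: place WB@(3,2)
Op 3: place WR@(5,2)
Op 4: remove (5,2)
Op 5: place WK@(4,1)
Op 6: place BQ@(0,2)
Per-piece attacks for W:
  WB@(2,3): attacks (3,4) (4,5) (3,2) (1,4) (0,5) (1,2) (0,1) [ray(1,-1) blocked at (3,2)]
  WB@(3,2): attacks (4,3) (5,4) (4,1) (2,3) (2,1) (1,0) [ray(1,-1) blocked at (4,1); ray(-1,1) blocked at (2,3)]
  WK@(4,1): attacks (4,2) (4,0) (5,1) (3,1) (5,2) (5,0) (3,2) (3,0)
W attacks (3,4): yes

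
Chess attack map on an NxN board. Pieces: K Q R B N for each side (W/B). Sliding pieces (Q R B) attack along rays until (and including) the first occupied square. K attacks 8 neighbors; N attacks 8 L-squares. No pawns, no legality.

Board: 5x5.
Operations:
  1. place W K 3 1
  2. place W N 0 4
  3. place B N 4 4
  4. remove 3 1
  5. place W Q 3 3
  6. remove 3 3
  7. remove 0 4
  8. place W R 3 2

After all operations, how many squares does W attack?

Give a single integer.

Answer: 8

Derivation:
Op 1: place WK@(3,1)
Op 2: place WN@(0,4)
Op 3: place BN@(4,4)
Op 4: remove (3,1)
Op 5: place WQ@(3,3)
Op 6: remove (3,3)
Op 7: remove (0,4)
Op 8: place WR@(3,2)
Per-piece attacks for W:
  WR@(3,2): attacks (3,3) (3,4) (3,1) (3,0) (4,2) (2,2) (1,2) (0,2)
Union (8 distinct): (0,2) (1,2) (2,2) (3,0) (3,1) (3,3) (3,4) (4,2)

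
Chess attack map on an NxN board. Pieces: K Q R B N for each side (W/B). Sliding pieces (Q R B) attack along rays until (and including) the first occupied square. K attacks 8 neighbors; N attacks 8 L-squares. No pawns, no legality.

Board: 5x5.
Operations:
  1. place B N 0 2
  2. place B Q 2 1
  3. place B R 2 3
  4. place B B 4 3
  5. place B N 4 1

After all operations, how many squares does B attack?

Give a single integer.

Answer: 19

Derivation:
Op 1: place BN@(0,2)
Op 2: place BQ@(2,1)
Op 3: place BR@(2,3)
Op 4: place BB@(4,3)
Op 5: place BN@(4,1)
Per-piece attacks for B:
  BN@(0,2): attacks (1,4) (2,3) (1,0) (2,1)
  BQ@(2,1): attacks (2,2) (2,3) (2,0) (3,1) (4,1) (1,1) (0,1) (3,2) (4,3) (3,0) (1,2) (0,3) (1,0) [ray(0,1) blocked at (2,3); ray(1,0) blocked at (4,1); ray(1,1) blocked at (4,3)]
  BR@(2,3): attacks (2,4) (2,2) (2,1) (3,3) (4,3) (1,3) (0,3) [ray(0,-1) blocked at (2,1); ray(1,0) blocked at (4,3)]
  BN@(4,1): attacks (3,3) (2,2) (2,0)
  BB@(4,3): attacks (3,4) (3,2) (2,1) [ray(-1,-1) blocked at (2,1)]
Union (19 distinct): (0,1) (0,3) (1,0) (1,1) (1,2) (1,3) (1,4) (2,0) (2,1) (2,2) (2,3) (2,4) (3,0) (3,1) (3,2) (3,3) (3,4) (4,1) (4,3)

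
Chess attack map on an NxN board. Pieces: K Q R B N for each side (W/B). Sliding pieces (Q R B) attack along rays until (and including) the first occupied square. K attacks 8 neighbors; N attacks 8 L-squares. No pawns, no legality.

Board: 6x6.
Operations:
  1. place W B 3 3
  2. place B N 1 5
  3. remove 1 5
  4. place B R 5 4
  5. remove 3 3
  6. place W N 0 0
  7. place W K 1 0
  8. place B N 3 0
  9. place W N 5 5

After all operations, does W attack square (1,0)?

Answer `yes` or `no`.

Answer: no

Derivation:
Op 1: place WB@(3,3)
Op 2: place BN@(1,5)
Op 3: remove (1,5)
Op 4: place BR@(5,4)
Op 5: remove (3,3)
Op 6: place WN@(0,0)
Op 7: place WK@(1,0)
Op 8: place BN@(3,0)
Op 9: place WN@(5,5)
Per-piece attacks for W:
  WN@(0,0): attacks (1,2) (2,1)
  WK@(1,0): attacks (1,1) (2,0) (0,0) (2,1) (0,1)
  WN@(5,5): attacks (4,3) (3,4)
W attacks (1,0): no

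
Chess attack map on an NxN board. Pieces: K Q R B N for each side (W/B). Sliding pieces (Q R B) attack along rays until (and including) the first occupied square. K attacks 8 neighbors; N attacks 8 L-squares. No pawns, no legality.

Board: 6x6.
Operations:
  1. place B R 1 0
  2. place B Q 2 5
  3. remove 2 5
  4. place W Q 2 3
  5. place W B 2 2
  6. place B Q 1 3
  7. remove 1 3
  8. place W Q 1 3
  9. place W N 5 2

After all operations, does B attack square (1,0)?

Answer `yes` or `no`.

Answer: no

Derivation:
Op 1: place BR@(1,0)
Op 2: place BQ@(2,5)
Op 3: remove (2,5)
Op 4: place WQ@(2,3)
Op 5: place WB@(2,2)
Op 6: place BQ@(1,3)
Op 7: remove (1,3)
Op 8: place WQ@(1,3)
Op 9: place WN@(5,2)
Per-piece attacks for B:
  BR@(1,0): attacks (1,1) (1,2) (1,3) (2,0) (3,0) (4,0) (5,0) (0,0) [ray(0,1) blocked at (1,3)]
B attacks (1,0): no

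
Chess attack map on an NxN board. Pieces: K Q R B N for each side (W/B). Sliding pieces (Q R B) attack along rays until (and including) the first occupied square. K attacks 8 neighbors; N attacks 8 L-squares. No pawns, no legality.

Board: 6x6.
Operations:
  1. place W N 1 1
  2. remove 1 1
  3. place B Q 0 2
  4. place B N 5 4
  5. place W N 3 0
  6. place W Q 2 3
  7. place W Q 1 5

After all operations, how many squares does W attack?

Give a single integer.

Answer: 26

Derivation:
Op 1: place WN@(1,1)
Op 2: remove (1,1)
Op 3: place BQ@(0,2)
Op 4: place BN@(5,4)
Op 5: place WN@(3,0)
Op 6: place WQ@(2,3)
Op 7: place WQ@(1,5)
Per-piece attacks for W:
  WQ@(1,5): attacks (1,4) (1,3) (1,2) (1,1) (1,0) (2,5) (3,5) (4,5) (5,5) (0,5) (2,4) (3,3) (4,2) (5,1) (0,4)
  WQ@(2,3): attacks (2,4) (2,5) (2,2) (2,1) (2,0) (3,3) (4,3) (5,3) (1,3) (0,3) (3,4) (4,5) (3,2) (4,1) (5,0) (1,4) (0,5) (1,2) (0,1)
  WN@(3,0): attacks (4,2) (5,1) (2,2) (1,1)
Union (26 distinct): (0,1) (0,3) (0,4) (0,5) (1,0) (1,1) (1,2) (1,3) (1,4) (2,0) (2,1) (2,2) (2,4) (2,5) (3,2) (3,3) (3,4) (3,5) (4,1) (4,2) (4,3) (4,5) (5,0) (5,1) (5,3) (5,5)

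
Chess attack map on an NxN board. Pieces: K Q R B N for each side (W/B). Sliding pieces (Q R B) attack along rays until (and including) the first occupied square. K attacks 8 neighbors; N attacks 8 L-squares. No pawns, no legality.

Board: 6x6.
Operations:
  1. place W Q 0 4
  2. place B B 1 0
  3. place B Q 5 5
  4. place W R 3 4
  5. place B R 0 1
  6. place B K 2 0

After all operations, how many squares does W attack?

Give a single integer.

Op 1: place WQ@(0,4)
Op 2: place BB@(1,0)
Op 3: place BQ@(5,5)
Op 4: place WR@(3,4)
Op 5: place BR@(0,1)
Op 6: place BK@(2,0)
Per-piece attacks for W:
  WQ@(0,4): attacks (0,5) (0,3) (0,2) (0,1) (1,4) (2,4) (3,4) (1,5) (1,3) (2,2) (3,1) (4,0) [ray(0,-1) blocked at (0,1); ray(1,0) blocked at (3,4)]
  WR@(3,4): attacks (3,5) (3,3) (3,2) (3,1) (3,0) (4,4) (5,4) (2,4) (1,4) (0,4) [ray(-1,0) blocked at (0,4)]
Union (19 distinct): (0,1) (0,2) (0,3) (0,4) (0,5) (1,3) (1,4) (1,5) (2,2) (2,4) (3,0) (3,1) (3,2) (3,3) (3,4) (3,5) (4,0) (4,4) (5,4)

Answer: 19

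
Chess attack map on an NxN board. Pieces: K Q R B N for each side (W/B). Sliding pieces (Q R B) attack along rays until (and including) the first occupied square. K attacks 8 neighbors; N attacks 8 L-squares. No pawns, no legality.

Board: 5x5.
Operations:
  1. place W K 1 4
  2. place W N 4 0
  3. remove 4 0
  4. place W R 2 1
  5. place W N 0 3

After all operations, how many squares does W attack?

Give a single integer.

Answer: 11

Derivation:
Op 1: place WK@(1,4)
Op 2: place WN@(4,0)
Op 3: remove (4,0)
Op 4: place WR@(2,1)
Op 5: place WN@(0,3)
Per-piece attacks for W:
  WN@(0,3): attacks (2,4) (1,1) (2,2)
  WK@(1,4): attacks (1,3) (2,4) (0,4) (2,3) (0,3)
  WR@(2,1): attacks (2,2) (2,3) (2,4) (2,0) (3,1) (4,1) (1,1) (0,1)
Union (11 distinct): (0,1) (0,3) (0,4) (1,1) (1,3) (2,0) (2,2) (2,3) (2,4) (3,1) (4,1)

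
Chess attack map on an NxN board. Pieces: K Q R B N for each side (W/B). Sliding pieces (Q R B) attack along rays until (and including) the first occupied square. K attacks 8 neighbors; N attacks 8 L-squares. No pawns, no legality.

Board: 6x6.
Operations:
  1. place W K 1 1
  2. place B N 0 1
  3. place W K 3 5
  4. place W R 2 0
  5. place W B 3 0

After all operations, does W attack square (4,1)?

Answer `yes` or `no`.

Op 1: place WK@(1,1)
Op 2: place BN@(0,1)
Op 3: place WK@(3,5)
Op 4: place WR@(2,0)
Op 5: place WB@(3,0)
Per-piece attacks for W:
  WK@(1,1): attacks (1,2) (1,0) (2,1) (0,1) (2,2) (2,0) (0,2) (0,0)
  WR@(2,0): attacks (2,1) (2,2) (2,3) (2,4) (2,5) (3,0) (1,0) (0,0) [ray(1,0) blocked at (3,0)]
  WB@(3,0): attacks (4,1) (5,2) (2,1) (1,2) (0,3)
  WK@(3,5): attacks (3,4) (4,5) (2,5) (4,4) (2,4)
W attacks (4,1): yes

Answer: yes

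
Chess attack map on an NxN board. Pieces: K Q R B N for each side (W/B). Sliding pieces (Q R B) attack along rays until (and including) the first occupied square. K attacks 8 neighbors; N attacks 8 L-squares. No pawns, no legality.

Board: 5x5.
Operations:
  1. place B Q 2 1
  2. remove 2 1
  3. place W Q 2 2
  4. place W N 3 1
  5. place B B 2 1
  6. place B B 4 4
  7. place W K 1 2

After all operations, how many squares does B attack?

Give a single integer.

Answer: 7

Derivation:
Op 1: place BQ@(2,1)
Op 2: remove (2,1)
Op 3: place WQ@(2,2)
Op 4: place WN@(3,1)
Op 5: place BB@(2,1)
Op 6: place BB@(4,4)
Op 7: place WK@(1,2)
Per-piece attacks for B:
  BB@(2,1): attacks (3,2) (4,3) (3,0) (1,2) (1,0) [ray(-1,1) blocked at (1,2)]
  BB@(4,4): attacks (3,3) (2,2) [ray(-1,-1) blocked at (2,2)]
Union (7 distinct): (1,0) (1,2) (2,2) (3,0) (3,2) (3,3) (4,3)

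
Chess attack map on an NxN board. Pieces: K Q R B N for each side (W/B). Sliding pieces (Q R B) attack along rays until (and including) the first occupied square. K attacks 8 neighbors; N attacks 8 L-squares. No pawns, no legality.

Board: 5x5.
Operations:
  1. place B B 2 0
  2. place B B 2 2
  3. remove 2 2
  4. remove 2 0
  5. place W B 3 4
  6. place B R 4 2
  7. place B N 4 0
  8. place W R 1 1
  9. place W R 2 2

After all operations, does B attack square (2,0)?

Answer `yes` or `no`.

Op 1: place BB@(2,0)
Op 2: place BB@(2,2)
Op 3: remove (2,2)
Op 4: remove (2,0)
Op 5: place WB@(3,4)
Op 6: place BR@(4,2)
Op 7: place BN@(4,0)
Op 8: place WR@(1,1)
Op 9: place WR@(2,2)
Per-piece attacks for B:
  BN@(4,0): attacks (3,2) (2,1)
  BR@(4,2): attacks (4,3) (4,4) (4,1) (4,0) (3,2) (2,2) [ray(0,-1) blocked at (4,0); ray(-1,0) blocked at (2,2)]
B attacks (2,0): no

Answer: no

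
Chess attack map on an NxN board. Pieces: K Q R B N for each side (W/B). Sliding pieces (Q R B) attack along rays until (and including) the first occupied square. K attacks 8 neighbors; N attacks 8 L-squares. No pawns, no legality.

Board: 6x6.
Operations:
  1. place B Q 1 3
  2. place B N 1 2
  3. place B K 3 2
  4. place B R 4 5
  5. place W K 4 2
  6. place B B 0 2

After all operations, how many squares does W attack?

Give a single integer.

Answer: 8

Derivation:
Op 1: place BQ@(1,3)
Op 2: place BN@(1,2)
Op 3: place BK@(3,2)
Op 4: place BR@(4,5)
Op 5: place WK@(4,2)
Op 6: place BB@(0,2)
Per-piece attacks for W:
  WK@(4,2): attacks (4,3) (4,1) (5,2) (3,2) (5,3) (5,1) (3,3) (3,1)
Union (8 distinct): (3,1) (3,2) (3,3) (4,1) (4,3) (5,1) (5,2) (5,3)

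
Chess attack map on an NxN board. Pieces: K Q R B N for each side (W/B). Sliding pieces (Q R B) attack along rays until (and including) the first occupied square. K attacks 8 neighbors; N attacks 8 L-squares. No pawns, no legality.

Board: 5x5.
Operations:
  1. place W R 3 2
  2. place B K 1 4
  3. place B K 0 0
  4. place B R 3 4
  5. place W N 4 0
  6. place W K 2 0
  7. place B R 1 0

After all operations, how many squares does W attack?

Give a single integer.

Answer: 12

Derivation:
Op 1: place WR@(3,2)
Op 2: place BK@(1,4)
Op 3: place BK@(0,0)
Op 4: place BR@(3,4)
Op 5: place WN@(4,0)
Op 6: place WK@(2,0)
Op 7: place BR@(1,0)
Per-piece attacks for W:
  WK@(2,0): attacks (2,1) (3,0) (1,0) (3,1) (1,1)
  WR@(3,2): attacks (3,3) (3,4) (3,1) (3,0) (4,2) (2,2) (1,2) (0,2) [ray(0,1) blocked at (3,4)]
  WN@(4,0): attacks (3,2) (2,1)
Union (12 distinct): (0,2) (1,0) (1,1) (1,2) (2,1) (2,2) (3,0) (3,1) (3,2) (3,3) (3,4) (4,2)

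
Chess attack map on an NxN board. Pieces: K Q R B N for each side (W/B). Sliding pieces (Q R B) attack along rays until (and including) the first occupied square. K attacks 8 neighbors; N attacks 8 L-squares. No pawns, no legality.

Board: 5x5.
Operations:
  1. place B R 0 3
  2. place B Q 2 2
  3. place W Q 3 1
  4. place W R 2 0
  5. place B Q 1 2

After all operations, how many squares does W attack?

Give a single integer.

Op 1: place BR@(0,3)
Op 2: place BQ@(2,2)
Op 3: place WQ@(3,1)
Op 4: place WR@(2,0)
Op 5: place BQ@(1,2)
Per-piece attacks for W:
  WR@(2,0): attacks (2,1) (2,2) (3,0) (4,0) (1,0) (0,0) [ray(0,1) blocked at (2,2)]
  WQ@(3,1): attacks (3,2) (3,3) (3,4) (3,0) (4,1) (2,1) (1,1) (0,1) (4,2) (4,0) (2,2) (2,0) [ray(-1,1) blocked at (2,2); ray(-1,-1) blocked at (2,0)]
Union (14 distinct): (0,0) (0,1) (1,0) (1,1) (2,0) (2,1) (2,2) (3,0) (3,2) (3,3) (3,4) (4,0) (4,1) (4,2)

Answer: 14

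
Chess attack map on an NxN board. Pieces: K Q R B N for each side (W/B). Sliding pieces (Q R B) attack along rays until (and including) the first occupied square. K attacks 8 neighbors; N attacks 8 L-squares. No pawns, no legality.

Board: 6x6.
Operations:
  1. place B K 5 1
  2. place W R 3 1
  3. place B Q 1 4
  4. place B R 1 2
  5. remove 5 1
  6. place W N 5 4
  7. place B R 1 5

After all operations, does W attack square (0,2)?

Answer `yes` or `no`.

Op 1: place BK@(5,1)
Op 2: place WR@(3,1)
Op 3: place BQ@(1,4)
Op 4: place BR@(1,2)
Op 5: remove (5,1)
Op 6: place WN@(5,4)
Op 7: place BR@(1,5)
Per-piece attacks for W:
  WR@(3,1): attacks (3,2) (3,3) (3,4) (3,5) (3,0) (4,1) (5,1) (2,1) (1,1) (0,1)
  WN@(5,4): attacks (3,5) (4,2) (3,3)
W attacks (0,2): no

Answer: no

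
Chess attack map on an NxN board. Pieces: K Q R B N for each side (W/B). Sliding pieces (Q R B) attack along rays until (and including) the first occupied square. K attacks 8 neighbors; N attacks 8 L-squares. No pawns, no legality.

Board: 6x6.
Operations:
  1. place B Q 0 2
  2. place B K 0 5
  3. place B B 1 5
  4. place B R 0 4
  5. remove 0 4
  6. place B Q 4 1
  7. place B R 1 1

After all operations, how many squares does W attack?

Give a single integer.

Answer: 0

Derivation:
Op 1: place BQ@(0,2)
Op 2: place BK@(0,5)
Op 3: place BB@(1,5)
Op 4: place BR@(0,4)
Op 5: remove (0,4)
Op 6: place BQ@(4,1)
Op 7: place BR@(1,1)
Per-piece attacks for W:
Union (0 distinct): (none)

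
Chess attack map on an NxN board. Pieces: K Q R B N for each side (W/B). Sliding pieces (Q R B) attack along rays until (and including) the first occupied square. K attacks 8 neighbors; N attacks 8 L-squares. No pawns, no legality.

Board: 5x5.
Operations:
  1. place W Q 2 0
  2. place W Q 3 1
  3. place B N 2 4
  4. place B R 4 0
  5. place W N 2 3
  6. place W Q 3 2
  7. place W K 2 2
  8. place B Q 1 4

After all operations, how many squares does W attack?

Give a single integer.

Answer: 22

Derivation:
Op 1: place WQ@(2,0)
Op 2: place WQ@(3,1)
Op 3: place BN@(2,4)
Op 4: place BR@(4,0)
Op 5: place WN@(2,3)
Op 6: place WQ@(3,2)
Op 7: place WK@(2,2)
Op 8: place BQ@(1,4)
Per-piece attacks for W:
  WQ@(2,0): attacks (2,1) (2,2) (3,0) (4,0) (1,0) (0,0) (3,1) (1,1) (0,2) [ray(0,1) blocked at (2,2); ray(1,0) blocked at (4,0); ray(1,1) blocked at (3,1)]
  WK@(2,2): attacks (2,3) (2,1) (3,2) (1,2) (3,3) (3,1) (1,3) (1,1)
  WN@(2,3): attacks (4,4) (0,4) (3,1) (4,2) (1,1) (0,2)
  WQ@(3,1): attacks (3,2) (3,0) (4,1) (2,1) (1,1) (0,1) (4,2) (4,0) (2,2) (2,0) [ray(0,1) blocked at (3,2); ray(1,-1) blocked at (4,0); ray(-1,1) blocked at (2,2); ray(-1,-1) blocked at (2,0)]
  WQ@(3,2): attacks (3,3) (3,4) (3,1) (4,2) (2,2) (4,3) (4,1) (2,3) (2,1) (1,0) [ray(0,-1) blocked at (3,1); ray(-1,0) blocked at (2,2); ray(-1,1) blocked at (2,3)]
Union (22 distinct): (0,0) (0,1) (0,2) (0,4) (1,0) (1,1) (1,2) (1,3) (2,0) (2,1) (2,2) (2,3) (3,0) (3,1) (3,2) (3,3) (3,4) (4,0) (4,1) (4,2) (4,3) (4,4)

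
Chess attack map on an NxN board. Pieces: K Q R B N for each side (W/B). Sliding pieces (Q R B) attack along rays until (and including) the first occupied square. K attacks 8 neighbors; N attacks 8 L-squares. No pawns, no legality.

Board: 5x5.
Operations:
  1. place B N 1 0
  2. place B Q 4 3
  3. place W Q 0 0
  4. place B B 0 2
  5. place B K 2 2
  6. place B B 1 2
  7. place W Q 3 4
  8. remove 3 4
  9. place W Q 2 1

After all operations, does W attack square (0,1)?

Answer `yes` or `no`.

Answer: yes

Derivation:
Op 1: place BN@(1,0)
Op 2: place BQ@(4,3)
Op 3: place WQ@(0,0)
Op 4: place BB@(0,2)
Op 5: place BK@(2,2)
Op 6: place BB@(1,2)
Op 7: place WQ@(3,4)
Op 8: remove (3,4)
Op 9: place WQ@(2,1)
Per-piece attacks for W:
  WQ@(0,0): attacks (0,1) (0,2) (1,0) (1,1) (2,2) [ray(0,1) blocked at (0,2); ray(1,0) blocked at (1,0); ray(1,1) blocked at (2,2)]
  WQ@(2,1): attacks (2,2) (2,0) (3,1) (4,1) (1,1) (0,1) (3,2) (4,3) (3,0) (1,2) (1,0) [ray(0,1) blocked at (2,2); ray(1,1) blocked at (4,3); ray(-1,1) blocked at (1,2); ray(-1,-1) blocked at (1,0)]
W attacks (0,1): yes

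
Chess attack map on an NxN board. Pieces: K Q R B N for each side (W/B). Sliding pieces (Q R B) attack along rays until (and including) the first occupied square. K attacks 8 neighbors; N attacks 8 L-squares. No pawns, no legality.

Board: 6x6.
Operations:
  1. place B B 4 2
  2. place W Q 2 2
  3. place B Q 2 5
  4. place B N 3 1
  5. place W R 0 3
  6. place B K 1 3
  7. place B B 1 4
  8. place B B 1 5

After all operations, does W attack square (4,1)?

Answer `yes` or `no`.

Answer: no

Derivation:
Op 1: place BB@(4,2)
Op 2: place WQ@(2,2)
Op 3: place BQ@(2,5)
Op 4: place BN@(3,1)
Op 5: place WR@(0,3)
Op 6: place BK@(1,3)
Op 7: place BB@(1,4)
Op 8: place BB@(1,5)
Per-piece attacks for W:
  WR@(0,3): attacks (0,4) (0,5) (0,2) (0,1) (0,0) (1,3) [ray(1,0) blocked at (1,3)]
  WQ@(2,2): attacks (2,3) (2,4) (2,5) (2,1) (2,0) (3,2) (4,2) (1,2) (0,2) (3,3) (4,4) (5,5) (3,1) (1,3) (1,1) (0,0) [ray(0,1) blocked at (2,5); ray(1,0) blocked at (4,2); ray(1,-1) blocked at (3,1); ray(-1,1) blocked at (1,3)]
W attacks (4,1): no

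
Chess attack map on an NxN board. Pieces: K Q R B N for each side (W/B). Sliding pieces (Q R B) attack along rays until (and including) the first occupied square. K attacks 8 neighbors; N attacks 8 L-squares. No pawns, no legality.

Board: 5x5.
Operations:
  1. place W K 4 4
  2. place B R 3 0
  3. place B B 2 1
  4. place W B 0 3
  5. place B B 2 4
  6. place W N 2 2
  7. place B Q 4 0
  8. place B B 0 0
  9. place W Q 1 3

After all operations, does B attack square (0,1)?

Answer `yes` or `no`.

Op 1: place WK@(4,4)
Op 2: place BR@(3,0)
Op 3: place BB@(2,1)
Op 4: place WB@(0,3)
Op 5: place BB@(2,4)
Op 6: place WN@(2,2)
Op 7: place BQ@(4,0)
Op 8: place BB@(0,0)
Op 9: place WQ@(1,3)
Per-piece attacks for B:
  BB@(0,0): attacks (1,1) (2,2) [ray(1,1) blocked at (2,2)]
  BB@(2,1): attacks (3,2) (4,3) (3,0) (1,2) (0,3) (1,0) [ray(1,-1) blocked at (3,0); ray(-1,1) blocked at (0,3)]
  BB@(2,4): attacks (3,3) (4,2) (1,3) [ray(-1,-1) blocked at (1,3)]
  BR@(3,0): attacks (3,1) (3,2) (3,3) (3,4) (4,0) (2,0) (1,0) (0,0) [ray(1,0) blocked at (4,0); ray(-1,0) blocked at (0,0)]
  BQ@(4,0): attacks (4,1) (4,2) (4,3) (4,4) (3,0) (3,1) (2,2) [ray(0,1) blocked at (4,4); ray(-1,0) blocked at (3,0); ray(-1,1) blocked at (2,2)]
B attacks (0,1): no

Answer: no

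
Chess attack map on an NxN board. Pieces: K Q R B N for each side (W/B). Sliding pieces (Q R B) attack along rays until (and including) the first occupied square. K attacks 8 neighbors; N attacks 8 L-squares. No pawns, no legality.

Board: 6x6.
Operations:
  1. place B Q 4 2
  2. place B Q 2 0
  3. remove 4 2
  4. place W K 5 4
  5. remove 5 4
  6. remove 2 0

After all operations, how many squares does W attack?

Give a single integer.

Op 1: place BQ@(4,2)
Op 2: place BQ@(2,0)
Op 3: remove (4,2)
Op 4: place WK@(5,4)
Op 5: remove (5,4)
Op 6: remove (2,0)
Per-piece attacks for W:
Union (0 distinct): (none)

Answer: 0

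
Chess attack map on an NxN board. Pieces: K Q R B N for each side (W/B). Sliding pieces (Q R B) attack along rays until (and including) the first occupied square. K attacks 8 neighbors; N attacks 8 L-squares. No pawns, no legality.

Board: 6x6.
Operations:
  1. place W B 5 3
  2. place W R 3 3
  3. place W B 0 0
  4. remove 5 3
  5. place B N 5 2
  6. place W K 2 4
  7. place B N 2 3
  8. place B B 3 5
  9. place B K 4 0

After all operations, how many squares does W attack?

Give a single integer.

Op 1: place WB@(5,3)
Op 2: place WR@(3,3)
Op 3: place WB@(0,0)
Op 4: remove (5,3)
Op 5: place BN@(5,2)
Op 6: place WK@(2,4)
Op 7: place BN@(2,3)
Op 8: place BB@(3,5)
Op 9: place BK@(4,0)
Per-piece attacks for W:
  WB@(0,0): attacks (1,1) (2,2) (3,3) [ray(1,1) blocked at (3,3)]
  WK@(2,4): attacks (2,5) (2,3) (3,4) (1,4) (3,5) (3,3) (1,5) (1,3)
  WR@(3,3): attacks (3,4) (3,5) (3,2) (3,1) (3,0) (4,3) (5,3) (2,3) [ray(0,1) blocked at (3,5); ray(-1,0) blocked at (2,3)]
Union (15 distinct): (1,1) (1,3) (1,4) (1,5) (2,2) (2,3) (2,5) (3,0) (3,1) (3,2) (3,3) (3,4) (3,5) (4,3) (5,3)

Answer: 15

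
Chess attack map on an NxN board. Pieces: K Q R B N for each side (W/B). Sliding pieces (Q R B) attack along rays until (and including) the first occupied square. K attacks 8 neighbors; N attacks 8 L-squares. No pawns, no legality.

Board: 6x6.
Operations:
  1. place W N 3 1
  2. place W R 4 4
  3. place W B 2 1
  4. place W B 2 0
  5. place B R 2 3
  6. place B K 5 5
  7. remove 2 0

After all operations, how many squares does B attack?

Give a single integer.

Op 1: place WN@(3,1)
Op 2: place WR@(4,4)
Op 3: place WB@(2,1)
Op 4: place WB@(2,0)
Op 5: place BR@(2,3)
Op 6: place BK@(5,5)
Op 7: remove (2,0)
Per-piece attacks for B:
  BR@(2,3): attacks (2,4) (2,5) (2,2) (2,1) (3,3) (4,3) (5,3) (1,3) (0,3) [ray(0,-1) blocked at (2,1)]
  BK@(5,5): attacks (5,4) (4,5) (4,4)
Union (12 distinct): (0,3) (1,3) (2,1) (2,2) (2,4) (2,5) (3,3) (4,3) (4,4) (4,5) (5,3) (5,4)

Answer: 12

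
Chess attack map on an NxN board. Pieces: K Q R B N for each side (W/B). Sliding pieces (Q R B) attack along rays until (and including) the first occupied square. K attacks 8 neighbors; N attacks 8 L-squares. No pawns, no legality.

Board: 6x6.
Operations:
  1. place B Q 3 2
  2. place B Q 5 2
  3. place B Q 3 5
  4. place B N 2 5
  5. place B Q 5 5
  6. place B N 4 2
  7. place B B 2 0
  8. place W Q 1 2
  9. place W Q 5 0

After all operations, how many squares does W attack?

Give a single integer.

Op 1: place BQ@(3,2)
Op 2: place BQ@(5,2)
Op 3: place BQ@(3,5)
Op 4: place BN@(2,5)
Op 5: place BQ@(5,5)
Op 6: place BN@(4,2)
Op 7: place BB@(2,0)
Op 8: place WQ@(1,2)
Op 9: place WQ@(5,0)
Per-piece attacks for W:
  WQ@(1,2): attacks (1,3) (1,4) (1,5) (1,1) (1,0) (2,2) (3,2) (0,2) (2,3) (3,4) (4,5) (2,1) (3,0) (0,3) (0,1) [ray(1,0) blocked at (3,2)]
  WQ@(5,0): attacks (5,1) (5,2) (4,0) (3,0) (2,0) (4,1) (3,2) [ray(0,1) blocked at (5,2); ray(-1,0) blocked at (2,0); ray(-1,1) blocked at (3,2)]
Union (20 distinct): (0,1) (0,2) (0,3) (1,0) (1,1) (1,3) (1,4) (1,5) (2,0) (2,1) (2,2) (2,3) (3,0) (3,2) (3,4) (4,0) (4,1) (4,5) (5,1) (5,2)

Answer: 20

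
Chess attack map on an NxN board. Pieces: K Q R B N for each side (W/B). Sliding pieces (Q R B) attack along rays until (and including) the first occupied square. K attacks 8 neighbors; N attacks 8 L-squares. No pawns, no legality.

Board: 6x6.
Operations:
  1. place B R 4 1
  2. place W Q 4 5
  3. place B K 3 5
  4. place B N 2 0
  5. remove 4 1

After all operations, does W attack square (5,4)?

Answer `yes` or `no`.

Op 1: place BR@(4,1)
Op 2: place WQ@(4,5)
Op 3: place BK@(3,5)
Op 4: place BN@(2,0)
Op 5: remove (4,1)
Per-piece attacks for W:
  WQ@(4,5): attacks (4,4) (4,3) (4,2) (4,1) (4,0) (5,5) (3,5) (5,4) (3,4) (2,3) (1,2) (0,1) [ray(-1,0) blocked at (3,5)]
W attacks (5,4): yes

Answer: yes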